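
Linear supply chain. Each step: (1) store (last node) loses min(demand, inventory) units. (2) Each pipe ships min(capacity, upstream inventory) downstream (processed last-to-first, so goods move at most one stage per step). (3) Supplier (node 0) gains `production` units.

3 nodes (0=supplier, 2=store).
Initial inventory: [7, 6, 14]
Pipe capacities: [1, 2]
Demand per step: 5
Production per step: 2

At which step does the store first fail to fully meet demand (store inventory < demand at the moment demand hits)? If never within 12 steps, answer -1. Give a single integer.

Step 1: demand=5,sold=5 ship[1->2]=2 ship[0->1]=1 prod=2 -> [8 5 11]
Step 2: demand=5,sold=5 ship[1->2]=2 ship[0->1]=1 prod=2 -> [9 4 8]
Step 3: demand=5,sold=5 ship[1->2]=2 ship[0->1]=1 prod=2 -> [10 3 5]
Step 4: demand=5,sold=5 ship[1->2]=2 ship[0->1]=1 prod=2 -> [11 2 2]
Step 5: demand=5,sold=2 ship[1->2]=2 ship[0->1]=1 prod=2 -> [12 1 2]
Step 6: demand=5,sold=2 ship[1->2]=1 ship[0->1]=1 prod=2 -> [13 1 1]
Step 7: demand=5,sold=1 ship[1->2]=1 ship[0->1]=1 prod=2 -> [14 1 1]
Step 8: demand=5,sold=1 ship[1->2]=1 ship[0->1]=1 prod=2 -> [15 1 1]
Step 9: demand=5,sold=1 ship[1->2]=1 ship[0->1]=1 prod=2 -> [16 1 1]
Step 10: demand=5,sold=1 ship[1->2]=1 ship[0->1]=1 prod=2 -> [17 1 1]
Step 11: demand=5,sold=1 ship[1->2]=1 ship[0->1]=1 prod=2 -> [18 1 1]
Step 12: demand=5,sold=1 ship[1->2]=1 ship[0->1]=1 prod=2 -> [19 1 1]
First stockout at step 5

5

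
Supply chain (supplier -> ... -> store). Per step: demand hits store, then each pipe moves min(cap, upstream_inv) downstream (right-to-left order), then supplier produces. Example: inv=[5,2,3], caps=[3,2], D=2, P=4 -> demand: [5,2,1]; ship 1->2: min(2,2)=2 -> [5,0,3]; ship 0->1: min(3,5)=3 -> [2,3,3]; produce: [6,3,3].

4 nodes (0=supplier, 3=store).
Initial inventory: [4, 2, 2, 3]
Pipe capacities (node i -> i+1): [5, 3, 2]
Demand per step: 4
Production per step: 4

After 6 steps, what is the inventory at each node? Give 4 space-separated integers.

Step 1: demand=4,sold=3 ship[2->3]=2 ship[1->2]=2 ship[0->1]=4 prod=4 -> inv=[4 4 2 2]
Step 2: demand=4,sold=2 ship[2->3]=2 ship[1->2]=3 ship[0->1]=4 prod=4 -> inv=[4 5 3 2]
Step 3: demand=4,sold=2 ship[2->3]=2 ship[1->2]=3 ship[0->1]=4 prod=4 -> inv=[4 6 4 2]
Step 4: demand=4,sold=2 ship[2->3]=2 ship[1->2]=3 ship[0->1]=4 prod=4 -> inv=[4 7 5 2]
Step 5: demand=4,sold=2 ship[2->3]=2 ship[1->2]=3 ship[0->1]=4 prod=4 -> inv=[4 8 6 2]
Step 6: demand=4,sold=2 ship[2->3]=2 ship[1->2]=3 ship[0->1]=4 prod=4 -> inv=[4 9 7 2]

4 9 7 2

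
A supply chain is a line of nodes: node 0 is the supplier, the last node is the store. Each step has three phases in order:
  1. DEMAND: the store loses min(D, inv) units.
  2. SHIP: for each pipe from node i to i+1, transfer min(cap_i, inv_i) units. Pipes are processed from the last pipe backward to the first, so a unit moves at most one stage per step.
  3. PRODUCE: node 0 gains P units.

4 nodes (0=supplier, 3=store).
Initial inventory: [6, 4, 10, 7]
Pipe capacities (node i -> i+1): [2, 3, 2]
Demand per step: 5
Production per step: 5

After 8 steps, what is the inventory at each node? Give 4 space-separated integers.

Step 1: demand=5,sold=5 ship[2->3]=2 ship[1->2]=3 ship[0->1]=2 prod=5 -> inv=[9 3 11 4]
Step 2: demand=5,sold=4 ship[2->3]=2 ship[1->2]=3 ship[0->1]=2 prod=5 -> inv=[12 2 12 2]
Step 3: demand=5,sold=2 ship[2->3]=2 ship[1->2]=2 ship[0->1]=2 prod=5 -> inv=[15 2 12 2]
Step 4: demand=5,sold=2 ship[2->3]=2 ship[1->2]=2 ship[0->1]=2 prod=5 -> inv=[18 2 12 2]
Step 5: demand=5,sold=2 ship[2->3]=2 ship[1->2]=2 ship[0->1]=2 prod=5 -> inv=[21 2 12 2]
Step 6: demand=5,sold=2 ship[2->3]=2 ship[1->2]=2 ship[0->1]=2 prod=5 -> inv=[24 2 12 2]
Step 7: demand=5,sold=2 ship[2->3]=2 ship[1->2]=2 ship[0->1]=2 prod=5 -> inv=[27 2 12 2]
Step 8: demand=5,sold=2 ship[2->3]=2 ship[1->2]=2 ship[0->1]=2 prod=5 -> inv=[30 2 12 2]

30 2 12 2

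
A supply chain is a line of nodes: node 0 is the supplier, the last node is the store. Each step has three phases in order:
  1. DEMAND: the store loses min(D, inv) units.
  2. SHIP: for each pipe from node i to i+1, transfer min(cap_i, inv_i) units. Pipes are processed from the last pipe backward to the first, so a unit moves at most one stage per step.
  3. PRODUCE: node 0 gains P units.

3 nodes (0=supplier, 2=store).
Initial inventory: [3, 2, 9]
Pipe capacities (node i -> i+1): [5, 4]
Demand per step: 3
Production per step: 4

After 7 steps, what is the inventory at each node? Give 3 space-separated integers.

Step 1: demand=3,sold=3 ship[1->2]=2 ship[0->1]=3 prod=4 -> inv=[4 3 8]
Step 2: demand=3,sold=3 ship[1->2]=3 ship[0->1]=4 prod=4 -> inv=[4 4 8]
Step 3: demand=3,sold=3 ship[1->2]=4 ship[0->1]=4 prod=4 -> inv=[4 4 9]
Step 4: demand=3,sold=3 ship[1->2]=4 ship[0->1]=4 prod=4 -> inv=[4 4 10]
Step 5: demand=3,sold=3 ship[1->2]=4 ship[0->1]=4 prod=4 -> inv=[4 4 11]
Step 6: demand=3,sold=3 ship[1->2]=4 ship[0->1]=4 prod=4 -> inv=[4 4 12]
Step 7: demand=3,sold=3 ship[1->2]=4 ship[0->1]=4 prod=4 -> inv=[4 4 13]

4 4 13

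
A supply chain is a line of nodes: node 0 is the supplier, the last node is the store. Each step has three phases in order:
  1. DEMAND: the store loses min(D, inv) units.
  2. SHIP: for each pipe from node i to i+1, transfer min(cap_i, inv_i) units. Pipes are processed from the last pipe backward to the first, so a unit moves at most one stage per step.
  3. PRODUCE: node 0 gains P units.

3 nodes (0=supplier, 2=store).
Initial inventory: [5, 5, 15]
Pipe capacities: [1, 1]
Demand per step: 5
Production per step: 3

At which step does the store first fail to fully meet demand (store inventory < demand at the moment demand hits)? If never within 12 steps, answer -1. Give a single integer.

Step 1: demand=5,sold=5 ship[1->2]=1 ship[0->1]=1 prod=3 -> [7 5 11]
Step 2: demand=5,sold=5 ship[1->2]=1 ship[0->1]=1 prod=3 -> [9 5 7]
Step 3: demand=5,sold=5 ship[1->2]=1 ship[0->1]=1 prod=3 -> [11 5 3]
Step 4: demand=5,sold=3 ship[1->2]=1 ship[0->1]=1 prod=3 -> [13 5 1]
Step 5: demand=5,sold=1 ship[1->2]=1 ship[0->1]=1 prod=3 -> [15 5 1]
Step 6: demand=5,sold=1 ship[1->2]=1 ship[0->1]=1 prod=3 -> [17 5 1]
Step 7: demand=5,sold=1 ship[1->2]=1 ship[0->1]=1 prod=3 -> [19 5 1]
Step 8: demand=5,sold=1 ship[1->2]=1 ship[0->1]=1 prod=3 -> [21 5 1]
Step 9: demand=5,sold=1 ship[1->2]=1 ship[0->1]=1 prod=3 -> [23 5 1]
Step 10: demand=5,sold=1 ship[1->2]=1 ship[0->1]=1 prod=3 -> [25 5 1]
Step 11: demand=5,sold=1 ship[1->2]=1 ship[0->1]=1 prod=3 -> [27 5 1]
Step 12: demand=5,sold=1 ship[1->2]=1 ship[0->1]=1 prod=3 -> [29 5 1]
First stockout at step 4

4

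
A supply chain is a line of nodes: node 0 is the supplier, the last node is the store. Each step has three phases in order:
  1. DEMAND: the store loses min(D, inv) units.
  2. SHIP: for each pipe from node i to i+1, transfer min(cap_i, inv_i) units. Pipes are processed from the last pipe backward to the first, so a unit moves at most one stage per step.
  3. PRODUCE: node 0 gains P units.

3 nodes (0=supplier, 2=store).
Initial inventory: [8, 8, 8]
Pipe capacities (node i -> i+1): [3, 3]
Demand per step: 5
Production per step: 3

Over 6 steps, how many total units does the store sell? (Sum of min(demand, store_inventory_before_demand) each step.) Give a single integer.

Answer: 23

Derivation:
Step 1: sold=5 (running total=5) -> [8 8 6]
Step 2: sold=5 (running total=10) -> [8 8 4]
Step 3: sold=4 (running total=14) -> [8 8 3]
Step 4: sold=3 (running total=17) -> [8 8 3]
Step 5: sold=3 (running total=20) -> [8 8 3]
Step 6: sold=3 (running total=23) -> [8 8 3]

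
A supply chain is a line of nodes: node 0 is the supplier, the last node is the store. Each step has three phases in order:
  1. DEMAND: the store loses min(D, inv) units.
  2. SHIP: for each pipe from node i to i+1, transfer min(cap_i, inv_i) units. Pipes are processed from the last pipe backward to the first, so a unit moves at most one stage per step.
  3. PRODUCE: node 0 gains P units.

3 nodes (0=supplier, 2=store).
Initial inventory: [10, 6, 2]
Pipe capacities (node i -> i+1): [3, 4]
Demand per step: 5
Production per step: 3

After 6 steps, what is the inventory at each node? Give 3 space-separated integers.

Step 1: demand=5,sold=2 ship[1->2]=4 ship[0->1]=3 prod=3 -> inv=[10 5 4]
Step 2: demand=5,sold=4 ship[1->2]=4 ship[0->1]=3 prod=3 -> inv=[10 4 4]
Step 3: demand=5,sold=4 ship[1->2]=4 ship[0->1]=3 prod=3 -> inv=[10 3 4]
Step 4: demand=5,sold=4 ship[1->2]=3 ship[0->1]=3 prod=3 -> inv=[10 3 3]
Step 5: demand=5,sold=3 ship[1->2]=3 ship[0->1]=3 prod=3 -> inv=[10 3 3]
Step 6: demand=5,sold=3 ship[1->2]=3 ship[0->1]=3 prod=3 -> inv=[10 3 3]

10 3 3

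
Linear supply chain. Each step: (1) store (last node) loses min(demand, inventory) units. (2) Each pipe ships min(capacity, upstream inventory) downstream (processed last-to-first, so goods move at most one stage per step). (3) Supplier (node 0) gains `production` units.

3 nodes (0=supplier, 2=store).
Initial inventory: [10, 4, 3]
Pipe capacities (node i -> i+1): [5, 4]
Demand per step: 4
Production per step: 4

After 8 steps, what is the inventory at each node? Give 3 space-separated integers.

Step 1: demand=4,sold=3 ship[1->2]=4 ship[0->1]=5 prod=4 -> inv=[9 5 4]
Step 2: demand=4,sold=4 ship[1->2]=4 ship[0->1]=5 prod=4 -> inv=[8 6 4]
Step 3: demand=4,sold=4 ship[1->2]=4 ship[0->1]=5 prod=4 -> inv=[7 7 4]
Step 4: demand=4,sold=4 ship[1->2]=4 ship[0->1]=5 prod=4 -> inv=[6 8 4]
Step 5: demand=4,sold=4 ship[1->2]=4 ship[0->1]=5 prod=4 -> inv=[5 9 4]
Step 6: demand=4,sold=4 ship[1->2]=4 ship[0->1]=5 prod=4 -> inv=[4 10 4]
Step 7: demand=4,sold=4 ship[1->2]=4 ship[0->1]=4 prod=4 -> inv=[4 10 4]
Step 8: demand=4,sold=4 ship[1->2]=4 ship[0->1]=4 prod=4 -> inv=[4 10 4]

4 10 4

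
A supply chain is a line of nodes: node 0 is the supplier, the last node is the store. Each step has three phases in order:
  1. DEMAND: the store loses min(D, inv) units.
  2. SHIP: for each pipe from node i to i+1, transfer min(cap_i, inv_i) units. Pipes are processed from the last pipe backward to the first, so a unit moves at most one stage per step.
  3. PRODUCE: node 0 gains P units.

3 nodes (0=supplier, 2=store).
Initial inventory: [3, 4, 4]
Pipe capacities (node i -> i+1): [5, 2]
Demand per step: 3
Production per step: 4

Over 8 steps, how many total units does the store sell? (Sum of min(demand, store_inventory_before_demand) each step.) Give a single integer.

Answer: 18

Derivation:
Step 1: sold=3 (running total=3) -> [4 5 3]
Step 2: sold=3 (running total=6) -> [4 7 2]
Step 3: sold=2 (running total=8) -> [4 9 2]
Step 4: sold=2 (running total=10) -> [4 11 2]
Step 5: sold=2 (running total=12) -> [4 13 2]
Step 6: sold=2 (running total=14) -> [4 15 2]
Step 7: sold=2 (running total=16) -> [4 17 2]
Step 8: sold=2 (running total=18) -> [4 19 2]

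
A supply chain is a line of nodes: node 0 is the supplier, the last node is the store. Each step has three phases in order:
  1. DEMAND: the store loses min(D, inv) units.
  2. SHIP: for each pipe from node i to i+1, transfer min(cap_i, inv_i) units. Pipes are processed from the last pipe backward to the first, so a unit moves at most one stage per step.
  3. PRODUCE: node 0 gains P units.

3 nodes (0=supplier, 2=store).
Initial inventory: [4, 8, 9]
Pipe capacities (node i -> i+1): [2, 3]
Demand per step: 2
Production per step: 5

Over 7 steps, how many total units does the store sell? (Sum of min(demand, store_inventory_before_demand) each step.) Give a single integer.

Answer: 14

Derivation:
Step 1: sold=2 (running total=2) -> [7 7 10]
Step 2: sold=2 (running total=4) -> [10 6 11]
Step 3: sold=2 (running total=6) -> [13 5 12]
Step 4: sold=2 (running total=8) -> [16 4 13]
Step 5: sold=2 (running total=10) -> [19 3 14]
Step 6: sold=2 (running total=12) -> [22 2 15]
Step 7: sold=2 (running total=14) -> [25 2 15]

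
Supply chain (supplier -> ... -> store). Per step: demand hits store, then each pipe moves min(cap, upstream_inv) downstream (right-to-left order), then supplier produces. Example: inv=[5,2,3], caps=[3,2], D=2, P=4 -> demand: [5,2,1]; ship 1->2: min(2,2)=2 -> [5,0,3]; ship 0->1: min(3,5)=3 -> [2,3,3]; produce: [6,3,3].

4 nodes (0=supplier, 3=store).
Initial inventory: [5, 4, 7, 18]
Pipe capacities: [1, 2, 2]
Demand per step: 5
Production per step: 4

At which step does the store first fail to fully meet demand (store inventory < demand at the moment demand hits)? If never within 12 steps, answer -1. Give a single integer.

Step 1: demand=5,sold=5 ship[2->3]=2 ship[1->2]=2 ship[0->1]=1 prod=4 -> [8 3 7 15]
Step 2: demand=5,sold=5 ship[2->3]=2 ship[1->2]=2 ship[0->1]=1 prod=4 -> [11 2 7 12]
Step 3: demand=5,sold=5 ship[2->3]=2 ship[1->2]=2 ship[0->1]=1 prod=4 -> [14 1 7 9]
Step 4: demand=5,sold=5 ship[2->3]=2 ship[1->2]=1 ship[0->1]=1 prod=4 -> [17 1 6 6]
Step 5: demand=5,sold=5 ship[2->3]=2 ship[1->2]=1 ship[0->1]=1 prod=4 -> [20 1 5 3]
Step 6: demand=5,sold=3 ship[2->3]=2 ship[1->2]=1 ship[0->1]=1 prod=4 -> [23 1 4 2]
Step 7: demand=5,sold=2 ship[2->3]=2 ship[1->2]=1 ship[0->1]=1 prod=4 -> [26 1 3 2]
Step 8: demand=5,sold=2 ship[2->3]=2 ship[1->2]=1 ship[0->1]=1 prod=4 -> [29 1 2 2]
Step 9: demand=5,sold=2 ship[2->3]=2 ship[1->2]=1 ship[0->1]=1 prod=4 -> [32 1 1 2]
Step 10: demand=5,sold=2 ship[2->3]=1 ship[1->2]=1 ship[0->1]=1 prod=4 -> [35 1 1 1]
Step 11: demand=5,sold=1 ship[2->3]=1 ship[1->2]=1 ship[0->1]=1 prod=4 -> [38 1 1 1]
Step 12: demand=5,sold=1 ship[2->3]=1 ship[1->2]=1 ship[0->1]=1 prod=4 -> [41 1 1 1]
First stockout at step 6

6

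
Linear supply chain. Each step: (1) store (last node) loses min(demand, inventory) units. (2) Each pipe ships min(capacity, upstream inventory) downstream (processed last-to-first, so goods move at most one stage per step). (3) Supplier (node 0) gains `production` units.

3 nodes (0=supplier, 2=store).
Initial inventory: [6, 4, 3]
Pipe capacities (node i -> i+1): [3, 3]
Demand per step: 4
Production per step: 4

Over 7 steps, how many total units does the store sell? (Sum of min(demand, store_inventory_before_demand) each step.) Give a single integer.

Step 1: sold=3 (running total=3) -> [7 4 3]
Step 2: sold=3 (running total=6) -> [8 4 3]
Step 3: sold=3 (running total=9) -> [9 4 3]
Step 4: sold=3 (running total=12) -> [10 4 3]
Step 5: sold=3 (running total=15) -> [11 4 3]
Step 6: sold=3 (running total=18) -> [12 4 3]
Step 7: sold=3 (running total=21) -> [13 4 3]

Answer: 21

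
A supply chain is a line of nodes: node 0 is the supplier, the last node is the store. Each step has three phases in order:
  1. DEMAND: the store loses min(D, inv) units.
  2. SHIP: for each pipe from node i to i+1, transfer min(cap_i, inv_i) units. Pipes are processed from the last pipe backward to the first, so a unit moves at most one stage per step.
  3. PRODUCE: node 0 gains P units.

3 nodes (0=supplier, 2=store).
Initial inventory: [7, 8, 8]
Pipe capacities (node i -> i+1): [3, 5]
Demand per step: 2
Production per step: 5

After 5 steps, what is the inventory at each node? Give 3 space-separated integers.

Step 1: demand=2,sold=2 ship[1->2]=5 ship[0->1]=3 prod=5 -> inv=[9 6 11]
Step 2: demand=2,sold=2 ship[1->2]=5 ship[0->1]=3 prod=5 -> inv=[11 4 14]
Step 3: demand=2,sold=2 ship[1->2]=4 ship[0->1]=3 prod=5 -> inv=[13 3 16]
Step 4: demand=2,sold=2 ship[1->2]=3 ship[0->1]=3 prod=5 -> inv=[15 3 17]
Step 5: demand=2,sold=2 ship[1->2]=3 ship[0->1]=3 prod=5 -> inv=[17 3 18]

17 3 18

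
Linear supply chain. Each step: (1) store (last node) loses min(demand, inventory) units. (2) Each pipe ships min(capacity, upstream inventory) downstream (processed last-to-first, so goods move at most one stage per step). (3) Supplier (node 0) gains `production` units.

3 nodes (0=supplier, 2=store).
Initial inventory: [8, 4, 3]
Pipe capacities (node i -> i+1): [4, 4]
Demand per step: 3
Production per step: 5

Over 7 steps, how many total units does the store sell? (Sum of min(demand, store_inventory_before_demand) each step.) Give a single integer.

Step 1: sold=3 (running total=3) -> [9 4 4]
Step 2: sold=3 (running total=6) -> [10 4 5]
Step 3: sold=3 (running total=9) -> [11 4 6]
Step 4: sold=3 (running total=12) -> [12 4 7]
Step 5: sold=3 (running total=15) -> [13 4 8]
Step 6: sold=3 (running total=18) -> [14 4 9]
Step 7: sold=3 (running total=21) -> [15 4 10]

Answer: 21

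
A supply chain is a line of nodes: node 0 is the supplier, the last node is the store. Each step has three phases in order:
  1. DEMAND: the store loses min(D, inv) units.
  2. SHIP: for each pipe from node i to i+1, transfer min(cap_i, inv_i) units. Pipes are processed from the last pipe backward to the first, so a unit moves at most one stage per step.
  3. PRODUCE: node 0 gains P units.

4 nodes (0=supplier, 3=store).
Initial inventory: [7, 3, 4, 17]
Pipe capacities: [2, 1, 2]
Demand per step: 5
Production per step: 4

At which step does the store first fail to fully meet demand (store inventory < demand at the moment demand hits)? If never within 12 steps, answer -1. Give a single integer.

Step 1: demand=5,sold=5 ship[2->3]=2 ship[1->2]=1 ship[0->1]=2 prod=4 -> [9 4 3 14]
Step 2: demand=5,sold=5 ship[2->3]=2 ship[1->2]=1 ship[0->1]=2 prod=4 -> [11 5 2 11]
Step 3: demand=5,sold=5 ship[2->3]=2 ship[1->2]=1 ship[0->1]=2 prod=4 -> [13 6 1 8]
Step 4: demand=5,sold=5 ship[2->3]=1 ship[1->2]=1 ship[0->1]=2 prod=4 -> [15 7 1 4]
Step 5: demand=5,sold=4 ship[2->3]=1 ship[1->2]=1 ship[0->1]=2 prod=4 -> [17 8 1 1]
Step 6: demand=5,sold=1 ship[2->3]=1 ship[1->2]=1 ship[0->1]=2 prod=4 -> [19 9 1 1]
Step 7: demand=5,sold=1 ship[2->3]=1 ship[1->2]=1 ship[0->1]=2 prod=4 -> [21 10 1 1]
Step 8: demand=5,sold=1 ship[2->3]=1 ship[1->2]=1 ship[0->1]=2 prod=4 -> [23 11 1 1]
Step 9: demand=5,sold=1 ship[2->3]=1 ship[1->2]=1 ship[0->1]=2 prod=4 -> [25 12 1 1]
Step 10: demand=5,sold=1 ship[2->3]=1 ship[1->2]=1 ship[0->1]=2 prod=4 -> [27 13 1 1]
Step 11: demand=5,sold=1 ship[2->3]=1 ship[1->2]=1 ship[0->1]=2 prod=4 -> [29 14 1 1]
Step 12: demand=5,sold=1 ship[2->3]=1 ship[1->2]=1 ship[0->1]=2 prod=4 -> [31 15 1 1]
First stockout at step 5

5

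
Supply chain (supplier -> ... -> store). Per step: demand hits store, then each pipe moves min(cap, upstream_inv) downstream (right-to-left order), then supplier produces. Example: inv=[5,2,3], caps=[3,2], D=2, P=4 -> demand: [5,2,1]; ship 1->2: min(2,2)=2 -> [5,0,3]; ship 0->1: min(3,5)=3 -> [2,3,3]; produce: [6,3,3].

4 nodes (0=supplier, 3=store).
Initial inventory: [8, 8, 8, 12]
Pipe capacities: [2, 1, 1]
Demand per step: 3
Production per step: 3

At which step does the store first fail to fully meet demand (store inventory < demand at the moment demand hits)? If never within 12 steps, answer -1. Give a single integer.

Step 1: demand=3,sold=3 ship[2->3]=1 ship[1->2]=1 ship[0->1]=2 prod=3 -> [9 9 8 10]
Step 2: demand=3,sold=3 ship[2->3]=1 ship[1->2]=1 ship[0->1]=2 prod=3 -> [10 10 8 8]
Step 3: demand=3,sold=3 ship[2->3]=1 ship[1->2]=1 ship[0->1]=2 prod=3 -> [11 11 8 6]
Step 4: demand=3,sold=3 ship[2->3]=1 ship[1->2]=1 ship[0->1]=2 prod=3 -> [12 12 8 4]
Step 5: demand=3,sold=3 ship[2->3]=1 ship[1->2]=1 ship[0->1]=2 prod=3 -> [13 13 8 2]
Step 6: demand=3,sold=2 ship[2->3]=1 ship[1->2]=1 ship[0->1]=2 prod=3 -> [14 14 8 1]
Step 7: demand=3,sold=1 ship[2->3]=1 ship[1->2]=1 ship[0->1]=2 prod=3 -> [15 15 8 1]
Step 8: demand=3,sold=1 ship[2->3]=1 ship[1->2]=1 ship[0->1]=2 prod=3 -> [16 16 8 1]
Step 9: demand=3,sold=1 ship[2->3]=1 ship[1->2]=1 ship[0->1]=2 prod=3 -> [17 17 8 1]
Step 10: demand=3,sold=1 ship[2->3]=1 ship[1->2]=1 ship[0->1]=2 prod=3 -> [18 18 8 1]
Step 11: demand=3,sold=1 ship[2->3]=1 ship[1->2]=1 ship[0->1]=2 prod=3 -> [19 19 8 1]
Step 12: demand=3,sold=1 ship[2->3]=1 ship[1->2]=1 ship[0->1]=2 prod=3 -> [20 20 8 1]
First stockout at step 6

6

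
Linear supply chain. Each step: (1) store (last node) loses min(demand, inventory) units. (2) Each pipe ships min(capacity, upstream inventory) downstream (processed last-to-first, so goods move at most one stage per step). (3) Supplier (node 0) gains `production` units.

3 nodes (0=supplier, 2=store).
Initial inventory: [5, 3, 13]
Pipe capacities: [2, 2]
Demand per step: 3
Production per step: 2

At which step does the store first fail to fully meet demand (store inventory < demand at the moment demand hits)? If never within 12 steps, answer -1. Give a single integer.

Step 1: demand=3,sold=3 ship[1->2]=2 ship[0->1]=2 prod=2 -> [5 3 12]
Step 2: demand=3,sold=3 ship[1->2]=2 ship[0->1]=2 prod=2 -> [5 3 11]
Step 3: demand=3,sold=3 ship[1->2]=2 ship[0->1]=2 prod=2 -> [5 3 10]
Step 4: demand=3,sold=3 ship[1->2]=2 ship[0->1]=2 prod=2 -> [5 3 9]
Step 5: demand=3,sold=3 ship[1->2]=2 ship[0->1]=2 prod=2 -> [5 3 8]
Step 6: demand=3,sold=3 ship[1->2]=2 ship[0->1]=2 prod=2 -> [5 3 7]
Step 7: demand=3,sold=3 ship[1->2]=2 ship[0->1]=2 prod=2 -> [5 3 6]
Step 8: demand=3,sold=3 ship[1->2]=2 ship[0->1]=2 prod=2 -> [5 3 5]
Step 9: demand=3,sold=3 ship[1->2]=2 ship[0->1]=2 prod=2 -> [5 3 4]
Step 10: demand=3,sold=3 ship[1->2]=2 ship[0->1]=2 prod=2 -> [5 3 3]
Step 11: demand=3,sold=3 ship[1->2]=2 ship[0->1]=2 prod=2 -> [5 3 2]
Step 12: demand=3,sold=2 ship[1->2]=2 ship[0->1]=2 prod=2 -> [5 3 2]
First stockout at step 12

12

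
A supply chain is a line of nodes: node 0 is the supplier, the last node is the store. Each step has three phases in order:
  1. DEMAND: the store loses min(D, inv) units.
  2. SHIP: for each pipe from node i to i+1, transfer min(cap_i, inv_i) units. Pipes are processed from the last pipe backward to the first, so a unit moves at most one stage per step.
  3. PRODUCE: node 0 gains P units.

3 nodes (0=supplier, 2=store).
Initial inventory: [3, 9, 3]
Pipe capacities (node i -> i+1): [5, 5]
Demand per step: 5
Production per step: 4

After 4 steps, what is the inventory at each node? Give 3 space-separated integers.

Step 1: demand=5,sold=3 ship[1->2]=5 ship[0->1]=3 prod=4 -> inv=[4 7 5]
Step 2: demand=5,sold=5 ship[1->2]=5 ship[0->1]=4 prod=4 -> inv=[4 6 5]
Step 3: demand=5,sold=5 ship[1->2]=5 ship[0->1]=4 prod=4 -> inv=[4 5 5]
Step 4: demand=5,sold=5 ship[1->2]=5 ship[0->1]=4 prod=4 -> inv=[4 4 5]

4 4 5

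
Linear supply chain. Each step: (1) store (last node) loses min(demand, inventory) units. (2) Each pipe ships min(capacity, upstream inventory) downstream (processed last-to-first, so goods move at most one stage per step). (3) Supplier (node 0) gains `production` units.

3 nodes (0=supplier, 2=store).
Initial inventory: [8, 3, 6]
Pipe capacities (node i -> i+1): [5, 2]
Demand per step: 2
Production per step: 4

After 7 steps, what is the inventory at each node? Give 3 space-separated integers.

Step 1: demand=2,sold=2 ship[1->2]=2 ship[0->1]=5 prod=4 -> inv=[7 6 6]
Step 2: demand=2,sold=2 ship[1->2]=2 ship[0->1]=5 prod=4 -> inv=[6 9 6]
Step 3: demand=2,sold=2 ship[1->2]=2 ship[0->1]=5 prod=4 -> inv=[5 12 6]
Step 4: demand=2,sold=2 ship[1->2]=2 ship[0->1]=5 prod=4 -> inv=[4 15 6]
Step 5: demand=2,sold=2 ship[1->2]=2 ship[0->1]=4 prod=4 -> inv=[4 17 6]
Step 6: demand=2,sold=2 ship[1->2]=2 ship[0->1]=4 prod=4 -> inv=[4 19 6]
Step 7: demand=2,sold=2 ship[1->2]=2 ship[0->1]=4 prod=4 -> inv=[4 21 6]

4 21 6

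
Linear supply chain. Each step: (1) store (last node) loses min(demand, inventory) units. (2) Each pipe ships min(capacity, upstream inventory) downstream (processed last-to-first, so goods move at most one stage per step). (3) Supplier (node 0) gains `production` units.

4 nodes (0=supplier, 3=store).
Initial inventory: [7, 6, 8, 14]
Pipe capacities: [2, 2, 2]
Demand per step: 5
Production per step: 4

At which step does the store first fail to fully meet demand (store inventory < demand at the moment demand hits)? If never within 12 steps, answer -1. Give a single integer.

Step 1: demand=5,sold=5 ship[2->3]=2 ship[1->2]=2 ship[0->1]=2 prod=4 -> [9 6 8 11]
Step 2: demand=5,sold=5 ship[2->3]=2 ship[1->2]=2 ship[0->1]=2 prod=4 -> [11 6 8 8]
Step 3: demand=5,sold=5 ship[2->3]=2 ship[1->2]=2 ship[0->1]=2 prod=4 -> [13 6 8 5]
Step 4: demand=5,sold=5 ship[2->3]=2 ship[1->2]=2 ship[0->1]=2 prod=4 -> [15 6 8 2]
Step 5: demand=5,sold=2 ship[2->3]=2 ship[1->2]=2 ship[0->1]=2 prod=4 -> [17 6 8 2]
Step 6: demand=5,sold=2 ship[2->3]=2 ship[1->2]=2 ship[0->1]=2 prod=4 -> [19 6 8 2]
Step 7: demand=5,sold=2 ship[2->3]=2 ship[1->2]=2 ship[0->1]=2 prod=4 -> [21 6 8 2]
Step 8: demand=5,sold=2 ship[2->3]=2 ship[1->2]=2 ship[0->1]=2 prod=4 -> [23 6 8 2]
Step 9: demand=5,sold=2 ship[2->3]=2 ship[1->2]=2 ship[0->1]=2 prod=4 -> [25 6 8 2]
Step 10: demand=5,sold=2 ship[2->3]=2 ship[1->2]=2 ship[0->1]=2 prod=4 -> [27 6 8 2]
Step 11: demand=5,sold=2 ship[2->3]=2 ship[1->2]=2 ship[0->1]=2 prod=4 -> [29 6 8 2]
Step 12: demand=5,sold=2 ship[2->3]=2 ship[1->2]=2 ship[0->1]=2 prod=4 -> [31 6 8 2]
First stockout at step 5

5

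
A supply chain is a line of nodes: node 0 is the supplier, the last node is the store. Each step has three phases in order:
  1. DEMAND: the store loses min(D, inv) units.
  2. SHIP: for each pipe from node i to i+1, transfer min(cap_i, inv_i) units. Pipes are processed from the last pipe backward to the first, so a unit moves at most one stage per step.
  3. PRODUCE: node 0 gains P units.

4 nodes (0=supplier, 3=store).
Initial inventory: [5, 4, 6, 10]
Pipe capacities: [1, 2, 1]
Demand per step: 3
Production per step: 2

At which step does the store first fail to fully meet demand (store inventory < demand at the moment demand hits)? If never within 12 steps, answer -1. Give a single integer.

Step 1: demand=3,sold=3 ship[2->3]=1 ship[1->2]=2 ship[0->1]=1 prod=2 -> [6 3 7 8]
Step 2: demand=3,sold=3 ship[2->3]=1 ship[1->2]=2 ship[0->1]=1 prod=2 -> [7 2 8 6]
Step 3: demand=3,sold=3 ship[2->3]=1 ship[1->2]=2 ship[0->1]=1 prod=2 -> [8 1 9 4]
Step 4: demand=3,sold=3 ship[2->3]=1 ship[1->2]=1 ship[0->1]=1 prod=2 -> [9 1 9 2]
Step 5: demand=3,sold=2 ship[2->3]=1 ship[1->2]=1 ship[0->1]=1 prod=2 -> [10 1 9 1]
Step 6: demand=3,sold=1 ship[2->3]=1 ship[1->2]=1 ship[0->1]=1 prod=2 -> [11 1 9 1]
Step 7: demand=3,sold=1 ship[2->3]=1 ship[1->2]=1 ship[0->1]=1 prod=2 -> [12 1 9 1]
Step 8: demand=3,sold=1 ship[2->3]=1 ship[1->2]=1 ship[0->1]=1 prod=2 -> [13 1 9 1]
Step 9: demand=3,sold=1 ship[2->3]=1 ship[1->2]=1 ship[0->1]=1 prod=2 -> [14 1 9 1]
Step 10: demand=3,sold=1 ship[2->3]=1 ship[1->2]=1 ship[0->1]=1 prod=2 -> [15 1 9 1]
Step 11: demand=3,sold=1 ship[2->3]=1 ship[1->2]=1 ship[0->1]=1 prod=2 -> [16 1 9 1]
Step 12: demand=3,sold=1 ship[2->3]=1 ship[1->2]=1 ship[0->1]=1 prod=2 -> [17 1 9 1]
First stockout at step 5

5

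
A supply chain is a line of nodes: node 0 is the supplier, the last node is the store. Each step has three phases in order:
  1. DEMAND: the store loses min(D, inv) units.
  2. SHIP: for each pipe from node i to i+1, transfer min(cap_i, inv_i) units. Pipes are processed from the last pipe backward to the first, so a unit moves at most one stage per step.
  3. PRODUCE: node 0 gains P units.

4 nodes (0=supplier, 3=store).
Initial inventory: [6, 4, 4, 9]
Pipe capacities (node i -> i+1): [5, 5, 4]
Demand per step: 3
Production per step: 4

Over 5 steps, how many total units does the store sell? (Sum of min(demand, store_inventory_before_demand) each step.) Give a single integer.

Step 1: sold=3 (running total=3) -> [5 5 4 10]
Step 2: sold=3 (running total=6) -> [4 5 5 11]
Step 3: sold=3 (running total=9) -> [4 4 6 12]
Step 4: sold=3 (running total=12) -> [4 4 6 13]
Step 5: sold=3 (running total=15) -> [4 4 6 14]

Answer: 15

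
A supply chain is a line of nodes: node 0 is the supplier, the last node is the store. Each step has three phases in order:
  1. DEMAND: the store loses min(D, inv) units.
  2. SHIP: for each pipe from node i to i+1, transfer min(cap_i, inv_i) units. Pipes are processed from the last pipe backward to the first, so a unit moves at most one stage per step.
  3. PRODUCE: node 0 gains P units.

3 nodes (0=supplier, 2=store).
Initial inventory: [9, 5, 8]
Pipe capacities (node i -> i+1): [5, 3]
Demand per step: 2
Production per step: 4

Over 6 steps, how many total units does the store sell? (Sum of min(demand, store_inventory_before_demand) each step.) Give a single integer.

Answer: 12

Derivation:
Step 1: sold=2 (running total=2) -> [8 7 9]
Step 2: sold=2 (running total=4) -> [7 9 10]
Step 3: sold=2 (running total=6) -> [6 11 11]
Step 4: sold=2 (running total=8) -> [5 13 12]
Step 5: sold=2 (running total=10) -> [4 15 13]
Step 6: sold=2 (running total=12) -> [4 16 14]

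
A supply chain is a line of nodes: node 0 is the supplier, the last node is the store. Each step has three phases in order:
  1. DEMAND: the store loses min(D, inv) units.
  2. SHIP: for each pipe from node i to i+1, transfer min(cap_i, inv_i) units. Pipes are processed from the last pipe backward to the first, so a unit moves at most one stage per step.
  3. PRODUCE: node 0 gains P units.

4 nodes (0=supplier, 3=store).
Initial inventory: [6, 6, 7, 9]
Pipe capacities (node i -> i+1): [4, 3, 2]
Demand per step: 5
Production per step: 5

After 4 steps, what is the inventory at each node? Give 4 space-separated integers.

Step 1: demand=5,sold=5 ship[2->3]=2 ship[1->2]=3 ship[0->1]=4 prod=5 -> inv=[7 7 8 6]
Step 2: demand=5,sold=5 ship[2->3]=2 ship[1->2]=3 ship[0->1]=4 prod=5 -> inv=[8 8 9 3]
Step 3: demand=5,sold=3 ship[2->3]=2 ship[1->2]=3 ship[0->1]=4 prod=5 -> inv=[9 9 10 2]
Step 4: demand=5,sold=2 ship[2->3]=2 ship[1->2]=3 ship[0->1]=4 prod=5 -> inv=[10 10 11 2]

10 10 11 2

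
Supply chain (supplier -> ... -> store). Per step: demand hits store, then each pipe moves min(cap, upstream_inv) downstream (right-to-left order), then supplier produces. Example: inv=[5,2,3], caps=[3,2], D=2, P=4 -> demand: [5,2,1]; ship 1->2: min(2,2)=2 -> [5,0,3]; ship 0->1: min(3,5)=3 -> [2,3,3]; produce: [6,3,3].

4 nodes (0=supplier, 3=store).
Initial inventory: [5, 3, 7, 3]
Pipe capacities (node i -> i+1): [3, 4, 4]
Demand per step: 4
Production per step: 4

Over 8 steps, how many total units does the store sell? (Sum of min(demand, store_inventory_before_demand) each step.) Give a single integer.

Answer: 28

Derivation:
Step 1: sold=3 (running total=3) -> [6 3 6 4]
Step 2: sold=4 (running total=7) -> [7 3 5 4]
Step 3: sold=4 (running total=11) -> [8 3 4 4]
Step 4: sold=4 (running total=15) -> [9 3 3 4]
Step 5: sold=4 (running total=19) -> [10 3 3 3]
Step 6: sold=3 (running total=22) -> [11 3 3 3]
Step 7: sold=3 (running total=25) -> [12 3 3 3]
Step 8: sold=3 (running total=28) -> [13 3 3 3]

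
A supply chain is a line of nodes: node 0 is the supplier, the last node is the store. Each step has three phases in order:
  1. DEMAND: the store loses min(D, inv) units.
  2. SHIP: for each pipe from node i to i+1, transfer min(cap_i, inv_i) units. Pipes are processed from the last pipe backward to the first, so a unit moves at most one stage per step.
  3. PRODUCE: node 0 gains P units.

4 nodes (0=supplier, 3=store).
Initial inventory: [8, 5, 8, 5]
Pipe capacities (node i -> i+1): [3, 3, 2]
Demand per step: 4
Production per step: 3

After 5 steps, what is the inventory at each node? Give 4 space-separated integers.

Step 1: demand=4,sold=4 ship[2->3]=2 ship[1->2]=3 ship[0->1]=3 prod=3 -> inv=[8 5 9 3]
Step 2: demand=4,sold=3 ship[2->3]=2 ship[1->2]=3 ship[0->1]=3 prod=3 -> inv=[8 5 10 2]
Step 3: demand=4,sold=2 ship[2->3]=2 ship[1->2]=3 ship[0->1]=3 prod=3 -> inv=[8 5 11 2]
Step 4: demand=4,sold=2 ship[2->3]=2 ship[1->2]=3 ship[0->1]=3 prod=3 -> inv=[8 5 12 2]
Step 5: demand=4,sold=2 ship[2->3]=2 ship[1->2]=3 ship[0->1]=3 prod=3 -> inv=[8 5 13 2]

8 5 13 2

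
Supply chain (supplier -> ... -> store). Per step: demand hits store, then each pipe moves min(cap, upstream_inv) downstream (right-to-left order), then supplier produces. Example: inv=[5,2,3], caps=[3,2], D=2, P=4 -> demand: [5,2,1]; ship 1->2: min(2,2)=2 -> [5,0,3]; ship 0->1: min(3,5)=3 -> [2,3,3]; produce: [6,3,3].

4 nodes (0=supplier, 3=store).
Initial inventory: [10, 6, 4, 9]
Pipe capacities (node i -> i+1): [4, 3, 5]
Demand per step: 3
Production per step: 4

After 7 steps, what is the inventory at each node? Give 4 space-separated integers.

Step 1: demand=3,sold=3 ship[2->3]=4 ship[1->2]=3 ship[0->1]=4 prod=4 -> inv=[10 7 3 10]
Step 2: demand=3,sold=3 ship[2->3]=3 ship[1->2]=3 ship[0->1]=4 prod=4 -> inv=[10 8 3 10]
Step 3: demand=3,sold=3 ship[2->3]=3 ship[1->2]=3 ship[0->1]=4 prod=4 -> inv=[10 9 3 10]
Step 4: demand=3,sold=3 ship[2->3]=3 ship[1->2]=3 ship[0->1]=4 prod=4 -> inv=[10 10 3 10]
Step 5: demand=3,sold=3 ship[2->3]=3 ship[1->2]=3 ship[0->1]=4 prod=4 -> inv=[10 11 3 10]
Step 6: demand=3,sold=3 ship[2->3]=3 ship[1->2]=3 ship[0->1]=4 prod=4 -> inv=[10 12 3 10]
Step 7: demand=3,sold=3 ship[2->3]=3 ship[1->2]=3 ship[0->1]=4 prod=4 -> inv=[10 13 3 10]

10 13 3 10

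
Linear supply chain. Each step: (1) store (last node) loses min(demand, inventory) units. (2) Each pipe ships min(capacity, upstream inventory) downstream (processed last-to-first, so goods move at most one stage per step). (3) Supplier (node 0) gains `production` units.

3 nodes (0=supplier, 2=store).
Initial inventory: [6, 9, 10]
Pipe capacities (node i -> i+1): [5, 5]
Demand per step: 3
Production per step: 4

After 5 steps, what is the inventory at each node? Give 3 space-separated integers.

Step 1: demand=3,sold=3 ship[1->2]=5 ship[0->1]=5 prod=4 -> inv=[5 9 12]
Step 2: demand=3,sold=3 ship[1->2]=5 ship[0->1]=5 prod=4 -> inv=[4 9 14]
Step 3: demand=3,sold=3 ship[1->2]=5 ship[0->1]=4 prod=4 -> inv=[4 8 16]
Step 4: demand=3,sold=3 ship[1->2]=5 ship[0->1]=4 prod=4 -> inv=[4 7 18]
Step 5: demand=3,sold=3 ship[1->2]=5 ship[0->1]=4 prod=4 -> inv=[4 6 20]

4 6 20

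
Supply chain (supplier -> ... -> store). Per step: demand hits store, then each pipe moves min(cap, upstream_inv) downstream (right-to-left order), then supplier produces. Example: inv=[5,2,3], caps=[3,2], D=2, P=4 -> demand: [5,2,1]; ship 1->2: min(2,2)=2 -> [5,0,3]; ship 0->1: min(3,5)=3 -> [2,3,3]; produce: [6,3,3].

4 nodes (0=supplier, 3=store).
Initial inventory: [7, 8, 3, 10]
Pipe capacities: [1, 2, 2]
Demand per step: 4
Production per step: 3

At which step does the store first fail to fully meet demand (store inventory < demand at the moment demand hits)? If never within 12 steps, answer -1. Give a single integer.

Step 1: demand=4,sold=4 ship[2->3]=2 ship[1->2]=2 ship[0->1]=1 prod=3 -> [9 7 3 8]
Step 2: demand=4,sold=4 ship[2->3]=2 ship[1->2]=2 ship[0->1]=1 prod=3 -> [11 6 3 6]
Step 3: demand=4,sold=4 ship[2->3]=2 ship[1->2]=2 ship[0->1]=1 prod=3 -> [13 5 3 4]
Step 4: demand=4,sold=4 ship[2->3]=2 ship[1->2]=2 ship[0->1]=1 prod=3 -> [15 4 3 2]
Step 5: demand=4,sold=2 ship[2->3]=2 ship[1->2]=2 ship[0->1]=1 prod=3 -> [17 3 3 2]
Step 6: demand=4,sold=2 ship[2->3]=2 ship[1->2]=2 ship[0->1]=1 prod=3 -> [19 2 3 2]
Step 7: demand=4,sold=2 ship[2->3]=2 ship[1->2]=2 ship[0->1]=1 prod=3 -> [21 1 3 2]
Step 8: demand=4,sold=2 ship[2->3]=2 ship[1->2]=1 ship[0->1]=1 prod=3 -> [23 1 2 2]
Step 9: demand=4,sold=2 ship[2->3]=2 ship[1->2]=1 ship[0->1]=1 prod=3 -> [25 1 1 2]
Step 10: demand=4,sold=2 ship[2->3]=1 ship[1->2]=1 ship[0->1]=1 prod=3 -> [27 1 1 1]
Step 11: demand=4,sold=1 ship[2->3]=1 ship[1->2]=1 ship[0->1]=1 prod=3 -> [29 1 1 1]
Step 12: demand=4,sold=1 ship[2->3]=1 ship[1->2]=1 ship[0->1]=1 prod=3 -> [31 1 1 1]
First stockout at step 5

5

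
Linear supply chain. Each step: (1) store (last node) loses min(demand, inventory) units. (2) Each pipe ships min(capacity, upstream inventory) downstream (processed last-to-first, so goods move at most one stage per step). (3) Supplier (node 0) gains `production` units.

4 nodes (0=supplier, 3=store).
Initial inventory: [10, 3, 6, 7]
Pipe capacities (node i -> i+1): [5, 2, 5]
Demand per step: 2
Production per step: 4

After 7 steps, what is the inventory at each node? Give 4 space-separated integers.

Step 1: demand=2,sold=2 ship[2->3]=5 ship[1->2]=2 ship[0->1]=5 prod=4 -> inv=[9 6 3 10]
Step 2: demand=2,sold=2 ship[2->3]=3 ship[1->2]=2 ship[0->1]=5 prod=4 -> inv=[8 9 2 11]
Step 3: demand=2,sold=2 ship[2->3]=2 ship[1->2]=2 ship[0->1]=5 prod=4 -> inv=[7 12 2 11]
Step 4: demand=2,sold=2 ship[2->3]=2 ship[1->2]=2 ship[0->1]=5 prod=4 -> inv=[6 15 2 11]
Step 5: demand=2,sold=2 ship[2->3]=2 ship[1->2]=2 ship[0->1]=5 prod=4 -> inv=[5 18 2 11]
Step 6: demand=2,sold=2 ship[2->3]=2 ship[1->2]=2 ship[0->1]=5 prod=4 -> inv=[4 21 2 11]
Step 7: demand=2,sold=2 ship[2->3]=2 ship[1->2]=2 ship[0->1]=4 prod=4 -> inv=[4 23 2 11]

4 23 2 11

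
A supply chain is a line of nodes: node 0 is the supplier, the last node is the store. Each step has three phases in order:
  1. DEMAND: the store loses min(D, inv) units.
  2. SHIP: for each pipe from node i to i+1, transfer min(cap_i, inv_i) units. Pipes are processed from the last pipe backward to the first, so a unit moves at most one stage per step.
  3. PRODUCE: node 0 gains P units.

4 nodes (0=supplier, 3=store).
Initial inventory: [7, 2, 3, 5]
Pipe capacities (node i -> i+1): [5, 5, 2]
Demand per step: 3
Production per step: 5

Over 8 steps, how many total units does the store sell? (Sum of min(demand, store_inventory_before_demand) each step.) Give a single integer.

Step 1: sold=3 (running total=3) -> [7 5 3 4]
Step 2: sold=3 (running total=6) -> [7 5 6 3]
Step 3: sold=3 (running total=9) -> [7 5 9 2]
Step 4: sold=2 (running total=11) -> [7 5 12 2]
Step 5: sold=2 (running total=13) -> [7 5 15 2]
Step 6: sold=2 (running total=15) -> [7 5 18 2]
Step 7: sold=2 (running total=17) -> [7 5 21 2]
Step 8: sold=2 (running total=19) -> [7 5 24 2]

Answer: 19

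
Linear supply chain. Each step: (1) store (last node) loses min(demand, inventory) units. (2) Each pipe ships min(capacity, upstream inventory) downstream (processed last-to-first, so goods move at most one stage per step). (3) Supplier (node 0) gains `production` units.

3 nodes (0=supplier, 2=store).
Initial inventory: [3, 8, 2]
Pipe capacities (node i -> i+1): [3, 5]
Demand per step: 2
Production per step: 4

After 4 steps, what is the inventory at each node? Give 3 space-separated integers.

Step 1: demand=2,sold=2 ship[1->2]=5 ship[0->1]=3 prod=4 -> inv=[4 6 5]
Step 2: demand=2,sold=2 ship[1->2]=5 ship[0->1]=3 prod=4 -> inv=[5 4 8]
Step 3: demand=2,sold=2 ship[1->2]=4 ship[0->1]=3 prod=4 -> inv=[6 3 10]
Step 4: demand=2,sold=2 ship[1->2]=3 ship[0->1]=3 prod=4 -> inv=[7 3 11]

7 3 11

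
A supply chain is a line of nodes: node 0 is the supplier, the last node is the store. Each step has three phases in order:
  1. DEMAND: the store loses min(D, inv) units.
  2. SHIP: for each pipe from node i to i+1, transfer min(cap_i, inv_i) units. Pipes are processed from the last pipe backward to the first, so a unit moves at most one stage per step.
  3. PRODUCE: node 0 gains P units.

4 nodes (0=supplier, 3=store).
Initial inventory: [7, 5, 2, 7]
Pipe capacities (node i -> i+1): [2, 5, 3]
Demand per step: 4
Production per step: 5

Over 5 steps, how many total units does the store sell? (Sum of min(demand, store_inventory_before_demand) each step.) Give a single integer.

Answer: 18

Derivation:
Step 1: sold=4 (running total=4) -> [10 2 5 5]
Step 2: sold=4 (running total=8) -> [13 2 4 4]
Step 3: sold=4 (running total=12) -> [16 2 3 3]
Step 4: sold=3 (running total=15) -> [19 2 2 3]
Step 5: sold=3 (running total=18) -> [22 2 2 2]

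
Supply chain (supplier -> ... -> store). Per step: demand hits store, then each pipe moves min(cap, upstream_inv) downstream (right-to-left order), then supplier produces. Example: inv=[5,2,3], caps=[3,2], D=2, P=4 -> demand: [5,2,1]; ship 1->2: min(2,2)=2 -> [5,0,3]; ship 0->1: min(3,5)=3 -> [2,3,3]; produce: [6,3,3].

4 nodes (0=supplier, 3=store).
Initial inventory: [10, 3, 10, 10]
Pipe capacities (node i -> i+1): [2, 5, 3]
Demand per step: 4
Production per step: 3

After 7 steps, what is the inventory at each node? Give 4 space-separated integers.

Step 1: demand=4,sold=4 ship[2->3]=3 ship[1->2]=3 ship[0->1]=2 prod=3 -> inv=[11 2 10 9]
Step 2: demand=4,sold=4 ship[2->3]=3 ship[1->2]=2 ship[0->1]=2 prod=3 -> inv=[12 2 9 8]
Step 3: demand=4,sold=4 ship[2->3]=3 ship[1->2]=2 ship[0->1]=2 prod=3 -> inv=[13 2 8 7]
Step 4: demand=4,sold=4 ship[2->3]=3 ship[1->2]=2 ship[0->1]=2 prod=3 -> inv=[14 2 7 6]
Step 5: demand=4,sold=4 ship[2->3]=3 ship[1->2]=2 ship[0->1]=2 prod=3 -> inv=[15 2 6 5]
Step 6: demand=4,sold=4 ship[2->3]=3 ship[1->2]=2 ship[0->1]=2 prod=3 -> inv=[16 2 5 4]
Step 7: demand=4,sold=4 ship[2->3]=3 ship[1->2]=2 ship[0->1]=2 prod=3 -> inv=[17 2 4 3]

17 2 4 3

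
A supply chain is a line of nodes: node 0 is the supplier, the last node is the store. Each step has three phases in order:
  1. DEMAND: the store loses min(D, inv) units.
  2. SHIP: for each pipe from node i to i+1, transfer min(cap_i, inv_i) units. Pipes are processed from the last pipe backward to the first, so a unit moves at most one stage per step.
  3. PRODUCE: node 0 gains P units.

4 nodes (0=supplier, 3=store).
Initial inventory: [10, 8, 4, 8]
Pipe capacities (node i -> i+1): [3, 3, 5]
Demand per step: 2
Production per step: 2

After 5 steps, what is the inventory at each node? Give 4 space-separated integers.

Step 1: demand=2,sold=2 ship[2->3]=4 ship[1->2]=3 ship[0->1]=3 prod=2 -> inv=[9 8 3 10]
Step 2: demand=2,sold=2 ship[2->3]=3 ship[1->2]=3 ship[0->1]=3 prod=2 -> inv=[8 8 3 11]
Step 3: demand=2,sold=2 ship[2->3]=3 ship[1->2]=3 ship[0->1]=3 prod=2 -> inv=[7 8 3 12]
Step 4: demand=2,sold=2 ship[2->3]=3 ship[1->2]=3 ship[0->1]=3 prod=2 -> inv=[6 8 3 13]
Step 5: demand=2,sold=2 ship[2->3]=3 ship[1->2]=3 ship[0->1]=3 prod=2 -> inv=[5 8 3 14]

5 8 3 14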